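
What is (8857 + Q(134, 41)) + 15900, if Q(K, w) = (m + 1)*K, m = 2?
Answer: 25159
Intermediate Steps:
Q(K, w) = 3*K (Q(K, w) = (2 + 1)*K = 3*K)
(8857 + Q(134, 41)) + 15900 = (8857 + 3*134) + 15900 = (8857 + 402) + 15900 = 9259 + 15900 = 25159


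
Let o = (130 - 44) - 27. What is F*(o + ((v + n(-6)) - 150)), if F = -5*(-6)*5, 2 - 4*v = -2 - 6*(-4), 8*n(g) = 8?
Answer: -14250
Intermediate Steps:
n(g) = 1 (n(g) = (1/8)*8 = 1)
o = 59 (o = 86 - 27 = 59)
v = -5 (v = 1/2 - (-2 - 6*(-4))/4 = 1/2 - (-2 + 24)/4 = 1/2 - 1/4*22 = 1/2 - 11/2 = -5)
F = 150 (F = 30*5 = 150)
F*(o + ((v + n(-6)) - 150)) = 150*(59 + ((-5 + 1) - 150)) = 150*(59 + (-4 - 150)) = 150*(59 - 154) = 150*(-95) = -14250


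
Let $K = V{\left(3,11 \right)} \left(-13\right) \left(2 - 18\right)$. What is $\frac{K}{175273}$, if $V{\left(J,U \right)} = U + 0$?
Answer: $\frac{2288}{175273} \approx 0.013054$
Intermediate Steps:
$V{\left(J,U \right)} = U$
$K = 2288$ ($K = 11 \left(-13\right) \left(2 - 18\right) = \left(-143\right) \left(-16\right) = 2288$)
$\frac{K}{175273} = \frac{2288}{175273}$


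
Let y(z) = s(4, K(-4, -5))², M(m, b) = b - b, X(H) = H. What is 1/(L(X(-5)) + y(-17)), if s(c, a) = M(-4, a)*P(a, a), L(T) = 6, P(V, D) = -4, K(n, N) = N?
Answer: ⅙ ≈ 0.16667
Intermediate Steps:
M(m, b) = 0
s(c, a) = 0 (s(c, a) = 0*(-4) = 0)
y(z) = 0 (y(z) = 0² = 0)
1/(L(X(-5)) + y(-17)) = 1/(6 + 0) = 1/6 = ⅙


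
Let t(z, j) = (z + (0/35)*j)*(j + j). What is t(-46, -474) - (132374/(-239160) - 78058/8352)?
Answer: 1815108291781/41613840 ≈ 43618.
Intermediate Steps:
t(z, j) = 2*j*z (t(z, j) = (z + (0*(1/35))*j)*(2*j) = (z + 0*j)*(2*j) = (z + 0)*(2*j) = z*(2*j) = 2*j*z)
t(-46, -474) - (132374/(-239160) - 78058/8352) = 2*(-474)*(-46) - (132374/(-239160) - 78058/8352) = 43608 - (132374*(-1/239160) - 78058*1/8352) = 43608 - (-66187/119580 - 39029/4176) = 43608 - 1*(-411957061/41613840) = 43608 + 411957061/41613840 = 1815108291781/41613840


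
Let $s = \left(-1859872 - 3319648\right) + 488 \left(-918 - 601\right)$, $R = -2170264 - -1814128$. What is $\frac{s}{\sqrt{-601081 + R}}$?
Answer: $\frac{5920792 i \sqrt{957217}}{957217} \approx 6051.7 i$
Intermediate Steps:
$R = -356136$ ($R = -2170264 + 1814128 = -356136$)
$s = -5920792$ ($s = -5179520 + 488 \left(-1519\right) = -5179520 - 741272 = -5920792$)
$\frac{s}{\sqrt{-601081 + R}} = - \frac{5920792}{\sqrt{-601081 - 356136}} = - \frac{5920792}{\sqrt{-957217}} = - \frac{5920792}{i \sqrt{957217}} = - 5920792 \left(- \frac{i \sqrt{957217}}{957217}\right) = \frac{5920792 i \sqrt{957217}}{957217}$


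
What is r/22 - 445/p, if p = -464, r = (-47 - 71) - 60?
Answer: -36401/5104 ≈ -7.1319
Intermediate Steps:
r = -178 (r = -118 - 60 = -178)
r/22 - 445/p = -178/22 - 445/(-464) = -178*1/22 - 445*(-1/464) = -89/11 + 445/464 = -36401/5104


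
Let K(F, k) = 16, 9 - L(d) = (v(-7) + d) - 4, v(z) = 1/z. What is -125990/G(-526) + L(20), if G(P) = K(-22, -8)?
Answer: -441349/56 ≈ -7881.2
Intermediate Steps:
L(d) = 92/7 - d (L(d) = 9 - ((1/(-7) + d) - 4) = 9 - ((-1/7 + d) - 4) = 9 - (-29/7 + d) = 9 + (29/7 - d) = 92/7 - d)
G(P) = 16
-125990/G(-526) + L(20) = -125990/16 + (92/7 - 1*20) = -125990*1/16 + (92/7 - 20) = -62995/8 - 48/7 = -441349/56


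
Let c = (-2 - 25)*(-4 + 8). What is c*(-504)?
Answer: 54432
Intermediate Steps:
c = -108 (c = -27*4 = -108)
c*(-504) = -108*(-504) = 54432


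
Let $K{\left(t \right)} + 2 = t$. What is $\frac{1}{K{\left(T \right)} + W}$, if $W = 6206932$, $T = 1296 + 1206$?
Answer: $\frac{1}{6209432} \approx 1.6105 \cdot 10^{-7}$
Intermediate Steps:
$T = 2502$
$K{\left(t \right)} = -2 + t$
$\frac{1}{K{\left(T \right)} + W} = \frac{1}{\left(-2 + 2502\right) + 6206932} = \frac{1}{2500 + 6206932} = \frac{1}{6209432}$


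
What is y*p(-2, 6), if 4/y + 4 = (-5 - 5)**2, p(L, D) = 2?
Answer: 1/12 ≈ 0.083333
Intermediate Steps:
y = 1/24 (y = 4/(-4 + (-5 - 5)**2) = 4/(-4 + (-10)**2) = 4/(-4 + 100) = 4/96 = 4*(1/96) = 1/24 ≈ 0.041667)
y*p(-2, 6) = (1/24)*2 = 1/12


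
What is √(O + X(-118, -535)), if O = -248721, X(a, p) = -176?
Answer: 121*I*√17 ≈ 498.9*I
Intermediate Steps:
√(O + X(-118, -535)) = √(-248721 - 176) = √(-248897) = 121*I*√17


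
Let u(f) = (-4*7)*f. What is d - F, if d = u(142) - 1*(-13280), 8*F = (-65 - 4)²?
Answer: 69671/8 ≈ 8708.9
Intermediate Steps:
u(f) = -28*f
F = 4761/8 (F = (-65 - 4)²/8 = (⅛)*(-69)² = (⅛)*4761 = 4761/8 ≈ 595.13)
d = 9304 (d = -28*142 - 1*(-13280) = -3976 + 13280 = 9304)
d - F = 9304 - 1*4761/8 = 9304 - 4761/8 = 69671/8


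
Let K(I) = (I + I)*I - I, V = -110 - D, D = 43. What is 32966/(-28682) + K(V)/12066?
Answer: 158242411/57679502 ≈ 2.7435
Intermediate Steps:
V = -153 (V = -110 - 1*43 = -110 - 43 = -153)
K(I) = -I + 2*I**2 (K(I) = (2*I)*I - I = 2*I**2 - I = -I + 2*I**2)
32966/(-28682) + K(V)/12066 = 32966/(-28682) - 153*(-1 + 2*(-153))/12066 = 32966*(-1/28682) - 153*(-1 - 306)*(1/12066) = -16483/14341 - 153*(-307)*(1/12066) = -16483/14341 + 46971*(1/12066) = -16483/14341 + 15657/4022 = 158242411/57679502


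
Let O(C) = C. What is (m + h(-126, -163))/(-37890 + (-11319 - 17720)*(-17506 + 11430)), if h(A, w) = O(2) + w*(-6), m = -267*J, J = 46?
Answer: -5651/88201537 ≈ -6.4069e-5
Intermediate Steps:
m = -12282 (m = -267*46 = -12282)
h(A, w) = 2 - 6*w (h(A, w) = 2 + w*(-6) = 2 - 6*w)
(m + h(-126, -163))/(-37890 + (-11319 - 17720)*(-17506 + 11430)) = (-12282 + (2 - 6*(-163)))/(-37890 + (-11319 - 17720)*(-17506 + 11430)) = (-12282 + (2 + 978))/(-37890 - 29039*(-6076)) = (-12282 + 980)/(-37890 + 176440964) = -11302/176403074 = -11302*1/176403074 = -5651/88201537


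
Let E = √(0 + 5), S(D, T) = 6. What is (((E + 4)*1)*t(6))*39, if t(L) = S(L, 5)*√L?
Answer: 234*√6*(4 + √5) ≈ 3574.4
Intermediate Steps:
E = √5 ≈ 2.2361
t(L) = 6*√L
(((E + 4)*1)*t(6))*39 = (((√5 + 4)*1)*(6*√6))*39 = (((4 + √5)*1)*(6*√6))*39 = ((4 + √5)*(6*√6))*39 = (6*√6*(4 + √5))*39 = 234*√6*(4 + √5)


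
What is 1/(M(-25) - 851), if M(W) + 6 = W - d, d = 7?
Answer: -1/889 ≈ -0.0011249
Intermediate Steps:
M(W) = -13 + W (M(W) = -6 + (W - 1*7) = -6 + (W - 7) = -6 + (-7 + W) = -13 + W)
1/(M(-25) - 851) = 1/((-13 - 25) - 851) = 1/(-38 - 851) = 1/(-889) = -1/889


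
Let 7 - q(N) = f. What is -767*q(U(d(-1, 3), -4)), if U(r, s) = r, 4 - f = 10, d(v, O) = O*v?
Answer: -9971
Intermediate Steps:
f = -6 (f = 4 - 1*10 = 4 - 10 = -6)
q(N) = 13 (q(N) = 7 - 1*(-6) = 7 + 6 = 13)
-767*q(U(d(-1, 3), -4)) = -767*13 = -9971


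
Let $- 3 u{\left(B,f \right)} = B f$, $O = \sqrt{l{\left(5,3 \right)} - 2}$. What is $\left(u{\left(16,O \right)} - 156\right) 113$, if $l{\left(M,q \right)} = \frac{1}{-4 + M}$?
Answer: $-17628 - \frac{1808 i}{3} \approx -17628.0 - 602.67 i$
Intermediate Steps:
$O = i$ ($O = \sqrt{\frac{1}{-4 + 5} - 2} = \sqrt{1^{-1} - 2} = \sqrt{1 - 2} = \sqrt{-1} = i \approx 1.0 i$)
$u{\left(B,f \right)} = - \frac{B f}{3}$
$\left(u{\left(16,O \right)} - 156\right) 113 = \left(\left(- \frac{1}{3}\right) 16 i - 156\right) 113 = \left(- \frac{16 i}{3} - 156\right) 113 = \left(-156 - \frac{16 i}{3}\right) 113 = -17628 - \frac{1808 i}{3}$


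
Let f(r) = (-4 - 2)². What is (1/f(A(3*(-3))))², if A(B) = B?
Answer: 1/1296 ≈ 0.00077160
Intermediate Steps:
f(r) = 36 (f(r) = (-6)² = 36)
(1/f(A(3*(-3))))² = (1/36)² = 1/1296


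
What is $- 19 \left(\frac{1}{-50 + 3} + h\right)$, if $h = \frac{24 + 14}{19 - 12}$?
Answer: $- \frac{33801}{329} \approx -102.74$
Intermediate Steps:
$h = \frac{38}{7} \approx 5.4286$
$- 19 \left(\frac{1}{-50 + 3} + h\right) = - 19 \left(\frac{1}{-50 + 3} + \frac{38}{7}\right) = - 19 \left(\frac{1}{-47} + \frac{38}{7}\right) = - 19 \left(- \frac{1}{47} + \frac{38}{7}\right) = \left(-19\right) \frac{1779}{329} = - \frac{33801}{329}$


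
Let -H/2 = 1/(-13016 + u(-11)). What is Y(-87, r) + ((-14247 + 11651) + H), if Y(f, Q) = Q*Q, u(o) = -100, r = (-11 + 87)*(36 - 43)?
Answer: 1839046825/6558 ≈ 2.8043e+5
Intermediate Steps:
r = -532 (r = 76*(-7) = -532)
Y(f, Q) = Q**2
H = 1/6558 (H = -2/(-13016 - 100) = -2/(-13116) = -2*(-1/13116) = 1/6558 ≈ 0.00015249)
Y(-87, r) + ((-14247 + 11651) + H) = (-532)**2 + ((-14247 + 11651) + 1/6558) = 283024 + (-2596 + 1/6558) = 283024 - 17024567/6558 = 1839046825/6558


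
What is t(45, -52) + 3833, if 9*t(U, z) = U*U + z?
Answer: 36470/9 ≈ 4052.2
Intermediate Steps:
t(U, z) = z/9 + U²/9 (t(U, z) = (U*U + z)/9 = (U² + z)/9 = (z + U²)/9 = z/9 + U²/9)
t(45, -52) + 3833 = ((⅑)*(-52) + (⅑)*45²) + 3833 = (-52/9 + (⅑)*2025) + 3833 = (-52/9 + 225) + 3833 = 1973/9 + 3833 = 36470/9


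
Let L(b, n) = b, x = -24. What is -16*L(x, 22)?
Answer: 384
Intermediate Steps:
-16*L(x, 22) = -16*(-24) = 384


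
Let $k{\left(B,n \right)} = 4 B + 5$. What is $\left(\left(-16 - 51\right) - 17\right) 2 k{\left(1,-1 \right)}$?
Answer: $-1512$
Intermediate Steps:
$k{\left(B,n \right)} = 5 + 4 B$
$\left(\left(-16 - 51\right) - 17\right) 2 k{\left(1,-1 \right)} = \left(\left(-16 - 51\right) - 17\right) 2 \left(5 + 4 \cdot 1\right) = \left(-67 - 17\right) 2 \left(5 + 4\right) = - 84 \cdot 2 \cdot 9 = \left(-84\right) 18 = -1512$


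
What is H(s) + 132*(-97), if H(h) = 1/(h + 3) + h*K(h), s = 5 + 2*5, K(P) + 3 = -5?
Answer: -232631/18 ≈ -12924.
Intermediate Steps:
K(P) = -8 (K(P) = -3 - 5 = -8)
s = 15 (s = 5 + 10 = 15)
H(h) = 1/(3 + h) - 8*h (H(h) = 1/(h + 3) + h*(-8) = 1/(3 + h) - 8*h)
H(s) + 132*(-97) = (1 - 24*15 - 8*15²)/(3 + 15) + 132*(-97) = (1 - 360 - 8*225)/18 - 12804 = (1 - 360 - 1800)/18 - 12804 = (1/18)*(-2159) - 12804 = -2159/18 - 12804 = -232631/18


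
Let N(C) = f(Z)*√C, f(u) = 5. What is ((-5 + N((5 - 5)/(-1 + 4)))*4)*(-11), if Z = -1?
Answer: 220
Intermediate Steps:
N(C) = 5*√C
((-5 + N((5 - 5)/(-1 + 4)))*4)*(-11) = ((-5 + 5*√((5 - 5)/(-1 + 4)))*4)*(-11) = ((-5 + 5*√(0/3))*4)*(-11) = ((-5 + 5*√(0*(⅓)))*4)*(-11) = ((-5 + 5*√0)*4)*(-11) = ((-5 + 5*0)*4)*(-11) = ((-5 + 0)*4)*(-11) = -5*4*(-11) = -20*(-11) = 220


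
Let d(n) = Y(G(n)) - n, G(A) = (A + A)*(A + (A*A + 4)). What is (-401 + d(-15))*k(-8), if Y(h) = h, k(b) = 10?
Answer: -68060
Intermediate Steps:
G(A) = 2*A*(4 + A + A²) (G(A) = (2*A)*(A + (A² + 4)) = (2*A)*(A + (4 + A²)) = (2*A)*(4 + A + A²) = 2*A*(4 + A + A²))
d(n) = -n + 2*n*(4 + n + n²) (d(n) = 2*n*(4 + n + n²) - n = -n + 2*n*(4 + n + n²))
(-401 + d(-15))*k(-8) = (-401 - 15*(7 + 2*(-15) + 2*(-15)²))*10 = (-401 - 15*(7 - 30 + 2*225))*10 = (-401 - 15*(7 - 30 + 450))*10 = (-401 - 15*427)*10 = (-401 - 6405)*10 = -6806*10 = -68060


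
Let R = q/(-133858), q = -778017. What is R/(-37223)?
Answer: -778017/4982596334 ≈ -0.00015615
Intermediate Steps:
R = 778017/133858 (R = -778017/(-133858) = -778017*(-1/133858) = 778017/133858 ≈ 5.8123)
R/(-37223) = (778017/133858)/(-37223) = (778017/133858)*(-1/37223) = -778017/4982596334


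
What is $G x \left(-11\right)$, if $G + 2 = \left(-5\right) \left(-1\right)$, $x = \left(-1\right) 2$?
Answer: $66$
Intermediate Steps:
$x = -2$
$G = 3$ ($G = -2 - -5 = -2 + 5 = 3$)
$G x \left(-11\right) = 3 \left(-2\right) \left(-11\right) = \left(-6\right) \left(-11\right) = 66$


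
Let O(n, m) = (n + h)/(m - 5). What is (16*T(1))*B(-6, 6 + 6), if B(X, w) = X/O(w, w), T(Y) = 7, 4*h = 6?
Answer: -3136/9 ≈ -348.44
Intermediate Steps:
h = 3/2 (h = (¼)*6 = 3/2 ≈ 1.5000)
O(n, m) = (3/2 + n)/(-5 + m) (O(n, m) = (n + 3/2)/(m - 5) = (3/2 + n)/(-5 + m))
B(X, w) = X*(-5 + w)/(3/2 + w) (B(X, w) = X/(((3/2 + w)/(-5 + w))) = X*((-5 + w)/(3/2 + w)) = X*(-5 + w)/(3/2 + w))
(16*T(1))*B(-6, 6 + 6) = (16*7)*(2*(-6)*(-5 + (6 + 6))/(3 + 2*(6 + 6))) = 112*(2*(-6)*(-5 + 12)/(3 + 2*12)) = 112*(2*(-6)*7/(3 + 24)) = 112*(2*(-6)*7/27) = 112*(2*(-6)*(1/27)*7) = 112*(-28/9) = -3136/9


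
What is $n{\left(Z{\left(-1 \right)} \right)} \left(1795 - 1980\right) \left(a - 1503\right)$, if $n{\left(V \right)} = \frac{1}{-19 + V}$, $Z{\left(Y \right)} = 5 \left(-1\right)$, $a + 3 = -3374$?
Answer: $- \frac{112850}{3} \approx -37617.0$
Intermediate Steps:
$a = -3377$ ($a = -3 - 3374 = -3377$)
$Z{\left(Y \right)} = -5$
$n{\left(Z{\left(-1 \right)} \right)} \left(1795 - 1980\right) \left(a - 1503\right) = \frac{\left(1795 - 1980\right) \left(-3377 - 1503\right)}{-19 - 5} = \frac{\left(-185\right) \left(-4880\right)}{-24} = \left(- \frac{1}{24}\right) 902800 = - \frac{112850}{3}$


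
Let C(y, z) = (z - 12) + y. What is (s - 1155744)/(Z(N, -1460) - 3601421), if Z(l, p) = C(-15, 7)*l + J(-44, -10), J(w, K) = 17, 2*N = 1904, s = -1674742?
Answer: 1415243/1810222 ≈ 0.78181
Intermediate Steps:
N = 952 (N = (1/2)*1904 = 952)
C(y, z) = -12 + y + z (C(y, z) = (-12 + z) + y = -12 + y + z)
Z(l, p) = 17 - 20*l (Z(l, p) = (-12 - 15 + 7)*l + 17 = -20*l + 17 = 17 - 20*l)
(s - 1155744)/(Z(N, -1460) - 3601421) = (-1674742 - 1155744)/((17 - 20*952) - 3601421) = -2830486/((17 - 19040) - 3601421) = -2830486/(-19023 - 3601421) = -2830486/(-3620444) = -2830486*(-1/3620444) = 1415243/1810222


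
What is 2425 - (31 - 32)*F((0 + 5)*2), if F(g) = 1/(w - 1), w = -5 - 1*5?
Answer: 26674/11 ≈ 2424.9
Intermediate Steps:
w = -10 (w = -5 - 5 = -10)
F(g) = -1/11 (F(g) = 1/(-10 - 1) = 1/(-11) = -1/11)
2425 - (31 - 32)*F((0 + 5)*2) = 2425 - (31 - 32)*(-1)/11 = 2425 - (-1)*(-1)/11 = 2425 - 1*1/11 = 2425 - 1/11 = 26674/11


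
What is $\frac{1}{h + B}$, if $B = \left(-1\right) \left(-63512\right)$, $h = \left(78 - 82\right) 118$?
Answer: $\frac{1}{63040} \approx 1.5863 \cdot 10^{-5}$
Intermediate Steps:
$h = -472$ ($h = \left(-4\right) 118 = -472$)
$B = 63512$
$\frac{1}{h + B} = \frac{1}{-472 + 63512} = \frac{1}{63040}$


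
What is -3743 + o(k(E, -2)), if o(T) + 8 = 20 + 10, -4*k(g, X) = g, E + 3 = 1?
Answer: -3721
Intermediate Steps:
E = -2 (E = -3 + 1 = -2)
k(g, X) = -g/4
o(T) = 22 (o(T) = -8 + (20 + 10) = -8 + 30 = 22)
-3743 + o(k(E, -2)) = -3743 + 22 = -3721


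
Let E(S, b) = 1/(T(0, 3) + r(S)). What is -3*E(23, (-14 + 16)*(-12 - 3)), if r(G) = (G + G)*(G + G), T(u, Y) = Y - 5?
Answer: -3/2114 ≈ -0.0014191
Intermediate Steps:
T(u, Y) = -5 + Y
r(G) = 4*G² (r(G) = (2*G)*(2*G) = 4*G²)
E(S, b) = 1/(-2 + 4*S²) (E(S, b) = 1/((-5 + 3) + 4*S²) = 1/(-2 + 4*S²))
-3*E(23, (-14 + 16)*(-12 - 3)) = -3/(2*(-1 + 2*23²)) = -3/(2*(-1 + 2*529)) = -3/(2*(-1 + 1058)) = -3/(2*1057) = -3*1/2114 = -3/2114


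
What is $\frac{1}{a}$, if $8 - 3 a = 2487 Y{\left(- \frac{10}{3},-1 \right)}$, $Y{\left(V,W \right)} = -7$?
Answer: $\frac{3}{17417} \approx 0.00017225$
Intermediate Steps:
$a = \frac{17417}{3}$ ($a = \frac{8}{3} - \frac{2487 \left(-7\right)}{3} = \frac{8}{3} - -5803 = \frac{8}{3} + 5803 = \frac{17417}{3} \approx 5805.7$)
$\frac{1}{a} = \frac{1}{\frac{17417}{3}} = \frac{3}{17417}$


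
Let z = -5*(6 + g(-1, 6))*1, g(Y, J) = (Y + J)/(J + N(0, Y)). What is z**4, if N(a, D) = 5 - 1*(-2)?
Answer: 29661450625/28561 ≈ 1.0385e+6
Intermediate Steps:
N(a, D) = 7 (N(a, D) = 5 + 2 = 7)
g(Y, J) = (J + Y)/(7 + J) (g(Y, J) = (Y + J)/(J + 7) = (J + Y)/(7 + J))
z = -415/13 (z = -5*(6 + (6 - 1)/(7 + 6))*1 = -5*(6 + 5/13)*1 = -5*83/13*1 = -415/13*1 = -415/13 ≈ -31.923)
z**4 = (-415/13)**4 = 29661450625/28561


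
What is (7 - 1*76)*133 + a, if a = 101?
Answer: -9076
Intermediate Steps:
(7 - 1*76)*133 + a = (7 - 1*76)*133 + 101 = (7 - 76)*133 + 101 = -69*133 + 101 = -9177 + 101 = -9076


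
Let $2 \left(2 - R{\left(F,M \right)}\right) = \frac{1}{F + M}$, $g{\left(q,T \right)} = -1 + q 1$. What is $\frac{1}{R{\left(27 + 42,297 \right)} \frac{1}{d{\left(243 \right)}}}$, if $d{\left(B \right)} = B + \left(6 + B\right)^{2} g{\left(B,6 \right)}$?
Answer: $\frac{10983283020}{1463} \approx 7.5074 \cdot 10^{6}$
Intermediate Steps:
$g{\left(q,T \right)} = -1 + q$
$R{\left(F,M \right)} = 2 - \frac{1}{2 \left(F + M\right)}$
$d{\left(B \right)} = B + \left(6 + B\right)^{2} \left(-1 + B\right)$
$\frac{1}{R{\left(27 + 42,297 \right)} \frac{1}{d{\left(243 \right)}}} = \frac{1}{\frac{- \frac{1}{2} + 2 \left(27 + 42\right) + 2 \cdot 297}{\left(27 + 42\right) + 297} \frac{1}{243 + \left(6 + 243\right)^{2} \left(-1 + 243\right)}} = \frac{1}{\frac{- \frac{1}{2} + 2 \cdot 69 + 594}{69 + 297} \frac{1}{243 + 249^{2} \cdot 242}} = \frac{1}{\frac{- \frac{1}{2} + 138 + 594}{366} \frac{1}{243 + 62001 \cdot 242}} = \frac{1}{\frac{1}{366} \cdot \frac{1463}{2} \frac{1}{243 + 15004242}} = \frac{1}{\frac{1463}{732} \cdot \frac{1}{15004485}} = \frac{1}{\frac{1463}{10983283020}} = \frac{10983283020}{1463}$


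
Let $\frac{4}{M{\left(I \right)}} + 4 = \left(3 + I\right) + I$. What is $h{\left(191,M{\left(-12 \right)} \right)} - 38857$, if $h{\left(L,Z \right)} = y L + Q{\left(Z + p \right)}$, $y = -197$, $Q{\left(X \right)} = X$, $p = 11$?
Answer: $- \frac{1911829}{25} \approx -76473.0$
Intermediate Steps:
$M{\left(I \right)} = \frac{4}{-1 + 2 I}$ ($M{\left(I \right)} = \frac{4}{-4 + \left(\left(3 + I\right) + I\right)} = \frac{4}{-4 + \left(3 + 2 I\right)} = \frac{4}{-1 + 2 I}$)
$h{\left(L,Z \right)} = 11 + Z - 197 L$ ($h{\left(L,Z \right)} = - 197 L + \left(Z + 11\right) = - 197 L + \left(11 + Z\right) = 11 + Z - 197 L$)
$h{\left(191,M{\left(-12 \right)} \right)} - 38857 = \left(11 + \frac{4}{-1 + 2 \left(-12\right)} - 37627\right) - 38857 = \left(11 + \frac{4}{-1 - 24} - 37627\right) - 38857 = \left(11 + \frac{4}{-25} - 37627\right) - 38857 = \left(11 + 4 \left(- \frac{1}{25}\right) - 37627\right) - 38857 = \left(11 - \frac{4}{25} - 37627\right) - 38857 = - \frac{940404}{25} - 38857 = - \frac{1911829}{25}$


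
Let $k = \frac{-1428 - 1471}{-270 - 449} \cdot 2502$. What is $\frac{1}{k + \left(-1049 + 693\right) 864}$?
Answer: $- \frac{719}{213899598} \approx -3.3614 \cdot 10^{-6}$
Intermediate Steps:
$k = \frac{7253298}{719}$ ($k = - \frac{2899}{-719} \cdot 2502 = \left(-2899\right) \left(- \frac{1}{719}\right) 2502 = \frac{2899}{719} \cdot 2502 = \frac{7253298}{719} \approx 10088.0$)
$\frac{1}{k + \left(-1049 + 693\right) 864} = \frac{1}{\frac{7253298}{719} + \left(-1049 + 693\right) 864} = \frac{1}{\frac{7253298}{719} - 307584} = \frac{1}{- \frac{213899598}{719}} = - \frac{719}{213899598}$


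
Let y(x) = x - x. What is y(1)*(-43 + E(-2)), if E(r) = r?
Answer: 0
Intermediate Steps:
y(x) = 0
y(1)*(-43 + E(-2)) = 0*(-43 - 2) = 0*(-45) = 0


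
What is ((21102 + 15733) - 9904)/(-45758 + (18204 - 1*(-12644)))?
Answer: -8977/4970 ≈ -1.8062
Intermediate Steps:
((21102 + 15733) - 9904)/(-45758 + (18204 - 1*(-12644))) = (36835 - 9904)/(-45758 + (18204 + 12644)) = 26931/(-45758 + 30848) = 26931/(-14910) = 26931*(-1/14910) = -8977/4970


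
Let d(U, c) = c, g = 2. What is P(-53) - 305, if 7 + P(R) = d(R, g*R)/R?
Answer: -310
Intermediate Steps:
P(R) = -5 (P(R) = -7 + (2*R)/R = -7 + 2 = -5)
P(-53) - 305 = -5 - 305 = -310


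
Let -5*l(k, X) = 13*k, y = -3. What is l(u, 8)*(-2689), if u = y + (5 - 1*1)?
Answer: 34957/5 ≈ 6991.4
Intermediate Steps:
u = 1 (u = -3 + (5 - 1*1) = -3 + (5 - 1) = -3 + 4 = 1)
l(k, X) = -13*k/5
l(u, 8)*(-2689) = -13/5*1*(-2689) = -13/5*(-2689) = 34957/5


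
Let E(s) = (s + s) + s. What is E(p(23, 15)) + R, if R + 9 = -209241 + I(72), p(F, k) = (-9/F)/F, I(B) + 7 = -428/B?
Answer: -1992602243/9522 ≈ -2.0926e+5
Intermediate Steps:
I(B) = -7 - 428/B
p(F, k) = -9/F**2
R = -3766733/18 (R = -9 + (-209241 + (-7 - 428/72)) = -9 + (-209241 + (-7 - 428*1/72)) = -9 + (-209241 + (-7 - 107/18)) = -9 + (-209241 - 233/18) = -9 - 3766571/18 = -3766733/18 ≈ -2.0926e+5)
E(s) = 3*s (E(s) = 2*s + s = 3*s)
E(p(23, 15)) + R = 3*(-9/23**2) - 3766733/18 = 3*(-9*1/529) - 3766733/18 = 3*(-9/529) - 3766733/18 = -27/529 - 3766733/18 = -1992602243/9522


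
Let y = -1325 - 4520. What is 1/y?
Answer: -1/5845 ≈ -0.00017109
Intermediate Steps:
y = -5845
1/y = 1/(-5845) = -1/5845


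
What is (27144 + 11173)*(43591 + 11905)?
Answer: 2126440232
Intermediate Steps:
(27144 + 11173)*(43591 + 11905) = 38317*55496 = 2126440232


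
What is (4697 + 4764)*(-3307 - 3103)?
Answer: -60645010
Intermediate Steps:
(4697 + 4764)*(-3307 - 3103) = 9461*(-6410) = -60645010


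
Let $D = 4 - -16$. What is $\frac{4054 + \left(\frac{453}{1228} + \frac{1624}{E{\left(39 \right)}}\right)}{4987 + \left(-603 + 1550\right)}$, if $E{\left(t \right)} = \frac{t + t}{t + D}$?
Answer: $\frac{253002859}{284191128} \approx 0.89026$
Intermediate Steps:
$D = 20$ ($D = 4 + 16 = 20$)
$E{\left(t \right)} = \frac{2 t}{20 + t}$ ($E{\left(t \right)} = \frac{t + t}{t + 20} = \frac{2 t}{20 + t}$)
$\frac{4054 + \left(\frac{453}{1228} + \frac{1624}{E{\left(39 \right)}}\right)}{4987 + \left(-603 + 1550\right)} = \frac{4054 + \left(\frac{453}{1228} + \frac{1624}{2 \cdot 39 \frac{1}{20 + 39}}\right)}{4987 + \left(-603 + 1550\right)} = \frac{4054 + \left(453 \cdot \frac{1}{1228} + \frac{1624}{2 \cdot 39 \cdot \frac{1}{59}}\right)}{4987 + 947} = \frac{4054 + \left(\frac{453}{1228} + \frac{1624}{2 \cdot 39 \cdot \frac{1}{59}}\right)}{5934} = \left(4054 + \left(\frac{453}{1228} + \frac{1624}{\frac{78}{59}}\right)\right) \frac{1}{5934} = \left(4054 + \left(\frac{453}{1228} + 1624 \cdot \frac{59}{78}\right)\right) \frac{1}{5934} = \left(4054 + \left(\frac{453}{1228} + \frac{47908}{39}\right)\right) \frac{1}{5934} = \left(4054 + \frac{58848691}{47892}\right) \frac{1}{5934} = \frac{253002859}{47892} \cdot \frac{1}{5934} = \frac{253002859}{284191128}$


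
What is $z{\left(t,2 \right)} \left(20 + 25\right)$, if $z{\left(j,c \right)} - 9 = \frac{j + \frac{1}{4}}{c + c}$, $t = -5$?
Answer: $\frac{5625}{16} \approx 351.56$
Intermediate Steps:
$z{\left(j,c \right)} = 9 + \frac{\frac{1}{4} + j}{2 c}$ ($z{\left(j,c \right)} = 9 + \frac{j + \frac{1}{4}}{c + c} = 9 + \frac{j + \frac{1}{4}}{2 c} = 9 + \left(\frac{1}{4} + j\right) \frac{1}{2 c} = 9 + \frac{\frac{1}{4} + j}{2 c}$)
$z{\left(t,2 \right)} \left(20 + 25\right) = \frac{1 + 4 \left(-5\right) + 72 \cdot 2}{8 \cdot 2} \left(20 + 25\right) = \frac{1}{8} \cdot \frac{1}{2} \left(1 - 20 + 144\right) 45 = \frac{1}{8} \cdot \frac{1}{2} \cdot 125 \cdot 45 = \frac{125}{16} \cdot 45 = \frac{5625}{16}$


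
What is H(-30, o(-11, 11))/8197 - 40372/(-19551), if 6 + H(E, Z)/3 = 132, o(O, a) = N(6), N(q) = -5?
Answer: 48331366/22894221 ≈ 2.1111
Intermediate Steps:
o(O, a) = -5
H(E, Z) = 378 (H(E, Z) = -18 + 3*132 = -18 + 396 = 378)
H(-30, o(-11, 11))/8197 - 40372/(-19551) = 378/8197 - 40372/(-19551) = 378*(1/8197) - 40372*(-1/19551) = 54/1171 + 40372/19551 = 48331366/22894221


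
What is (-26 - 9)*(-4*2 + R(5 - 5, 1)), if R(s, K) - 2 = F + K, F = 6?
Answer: -35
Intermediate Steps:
R(s, K) = 8 + K (R(s, K) = 2 + (6 + K) = 8 + K)
(-26 - 9)*(-4*2 + R(5 - 5, 1)) = (-26 - 9)*(-4*2 + (8 + 1)) = -35*(-8 + 9) = -35*1 = -35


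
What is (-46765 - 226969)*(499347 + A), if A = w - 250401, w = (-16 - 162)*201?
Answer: -58351329312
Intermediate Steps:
w = -35778 (w = -178*201 = -35778)
A = -286179 (A = -35778 - 250401 = -286179)
(-46765 - 226969)*(499347 + A) = (-46765 - 226969)*(499347 - 286179) = -273734*213168 = -58351329312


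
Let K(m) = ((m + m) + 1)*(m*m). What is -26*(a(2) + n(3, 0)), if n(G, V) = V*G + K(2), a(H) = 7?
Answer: -702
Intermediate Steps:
K(m) = m²*(1 + 2*m) (K(m) = (2*m + 1)*m² = (1 + 2*m)*m² = m²*(1 + 2*m))
n(G, V) = 20 + G*V (n(G, V) = V*G + 2²*(1 + 2*2) = G*V + 4*(1 + 4) = G*V + 4*5 = G*V + 20 = 20 + G*V)
-26*(a(2) + n(3, 0)) = -26*(7 + (20 + 3*0)) = -26*(7 + (20 + 0)) = -26*(7 + 20) = -26*27 = -702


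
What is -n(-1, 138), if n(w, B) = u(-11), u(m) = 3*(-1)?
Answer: 3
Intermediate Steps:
u(m) = -3
n(w, B) = -3
-n(-1, 138) = -1*(-3) = 3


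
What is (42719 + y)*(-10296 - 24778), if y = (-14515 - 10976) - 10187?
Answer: -246956034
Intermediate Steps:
y = -35678 (y = -25491 - 10187 = -35678)
(42719 + y)*(-10296 - 24778) = (42719 - 35678)*(-10296 - 24778) = 7041*(-35074) = -246956034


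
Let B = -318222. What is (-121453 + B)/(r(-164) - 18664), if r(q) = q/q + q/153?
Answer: 67270275/2855603 ≈ 23.557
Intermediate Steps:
r(q) = 1 + q/153 (r(q) = 1 + q*(1/153) = 1 + q/153)
(-121453 + B)/(r(-164) - 18664) = (-121453 - 318222)/((1 + (1/153)*(-164)) - 18664) = -439675/((1 - 164/153) - 18664) = -439675/(-11/153 - 18664) = -439675/(-2855603/153) = -439675*(-153/2855603) = 67270275/2855603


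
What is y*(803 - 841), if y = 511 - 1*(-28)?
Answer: -20482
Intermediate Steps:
y = 539 (y = 511 + 28 = 539)
y*(803 - 841) = 539*(803 - 841) = 539*(-38) = -20482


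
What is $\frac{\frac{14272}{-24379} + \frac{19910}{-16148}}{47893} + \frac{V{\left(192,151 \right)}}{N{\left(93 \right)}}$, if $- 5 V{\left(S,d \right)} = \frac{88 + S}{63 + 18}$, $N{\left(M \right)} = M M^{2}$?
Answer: $- \frac{2167979856677119}{55836457081116235866} \approx -3.8827 \cdot 10^{-5}$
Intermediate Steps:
$N{\left(M \right)} = M^{3}$
$V{\left(S,d \right)} = - \frac{88}{405} - \frac{S}{405}$ ($V{\left(S,d \right)} = - \frac{\left(88 + S\right) \frac{1}{63 + 18}}{5} = - \frac{\left(88 + S\right) \frac{1}{81}}{5} = - \frac{\frac{88}{81} + \frac{S}{81}}{5} = - \frac{88}{405} - \frac{S}{405}$)
$\frac{\frac{14272}{-24379} + \frac{19910}{-16148}}{47893} + \frac{V{\left(192,151 \right)}}{N{\left(93 \right)}} = \frac{\frac{14272}{-24379} + \frac{19910}{-16148}}{47893} + \frac{- \frac{88}{405} - \frac{64}{135}}{93^{3}} = \left(14272 \left(- \frac{1}{24379}\right) + 19910 \left(- \frac{1}{16148}\right)\right) \frac{1}{47893} + \frac{- \frac{88}{405} - \frac{64}{135}}{804357} = \left(- \frac{14272}{24379} - \frac{905}{734}\right) \frac{1}{47893} - \frac{56}{65152917} = \left(- \frac{32538643}{17894186}\right) \frac{1}{47893} - \frac{56}{65152917} = - \frac{32538643}{857006250098} - \frac{56}{65152917} = - \frac{2167979856677119}{55836457081116235866}$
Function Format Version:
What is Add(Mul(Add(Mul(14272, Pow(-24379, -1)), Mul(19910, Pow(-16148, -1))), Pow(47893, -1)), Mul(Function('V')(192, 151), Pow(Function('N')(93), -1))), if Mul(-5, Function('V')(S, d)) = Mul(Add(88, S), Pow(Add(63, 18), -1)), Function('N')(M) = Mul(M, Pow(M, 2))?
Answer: Rational(-2167979856677119, 55836457081116235866) ≈ -3.8827e-5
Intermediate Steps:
Function('N')(M) = Pow(M, 3)
Function('V')(S, d) = Add(Rational(-88, 405), Mul(Rational(-1, 405), S)) (Function('V')(S, d) = Mul(Rational(-1, 5), Mul(Add(88, S), Pow(Add(63, 18), -1))) = Mul(Rational(-1, 5), Mul(Add(88, S), Pow(81, -1))) = Mul(Rational(-1, 5), Mul(Add(88, S), Rational(1, 81))) = Mul(Rational(-1, 5), Add(Rational(88, 81), Mul(Rational(1, 81), S))) = Add(Rational(-88, 405), Mul(Rational(-1, 405), S)))
Add(Mul(Add(Mul(14272, Pow(-24379, -1)), Mul(19910, Pow(-16148, -1))), Pow(47893, -1)), Mul(Function('V')(192, 151), Pow(Function('N')(93), -1))) = Add(Mul(Add(Mul(14272, Pow(-24379, -1)), Mul(19910, Pow(-16148, -1))), Pow(47893, -1)), Mul(Add(Rational(-88, 405), Mul(Rational(-1, 405), 192)), Pow(Pow(93, 3), -1))) = Add(Mul(Add(Mul(14272, Rational(-1, 24379)), Mul(19910, Rational(-1, 16148))), Rational(1, 47893)), Mul(Add(Rational(-88, 405), Rational(-64, 135)), Pow(804357, -1))) = Add(Mul(Add(Rational(-14272, 24379), Rational(-905, 734)), Rational(1, 47893)), Mul(Rational(-56, 81), Rational(1, 804357))) = Add(Mul(Rational(-32538643, 17894186), Rational(1, 47893)), Rational(-56, 65152917)) = Add(Rational(-32538643, 857006250098), Rational(-56, 65152917)) = Rational(-2167979856677119, 55836457081116235866)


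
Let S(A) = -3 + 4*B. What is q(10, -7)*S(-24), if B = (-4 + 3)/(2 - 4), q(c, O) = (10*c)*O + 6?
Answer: 694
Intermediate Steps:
q(c, O) = 6 + 10*O*c (q(c, O) = 10*O*c + 6 = 6 + 10*O*c)
B = 1/2 (B = -1/(-2) = -1*(-1/2) = 1/2 ≈ 0.50000)
S(A) = -1 (S(A) = -3 + 4*(1/2) = -3 + 2 = -1)
q(10, -7)*S(-24) = (6 + 10*(-7)*10)*(-1) = (6 - 700)*(-1) = -694*(-1) = 694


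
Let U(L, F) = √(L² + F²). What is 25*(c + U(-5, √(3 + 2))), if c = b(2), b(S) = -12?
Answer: -300 + 25*√30 ≈ -163.07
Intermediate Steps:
c = -12
U(L, F) = √(F² + L²)
25*(c + U(-5, √(3 + 2))) = 25*(-12 + √((√(3 + 2))² + (-5)²)) = 25*(-12 + √((√5)² + 25)) = 25*(-12 + √(5 + 25)) = 25*(-12 + √30) = -300 + 25*√30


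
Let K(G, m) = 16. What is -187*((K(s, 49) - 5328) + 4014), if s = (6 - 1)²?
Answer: 242726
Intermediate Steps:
s = 25 (s = 5² = 25)
-187*((K(s, 49) - 5328) + 4014) = -187*((16 - 5328) + 4014) = -187*(-5312 + 4014) = -187*(-1298) = 242726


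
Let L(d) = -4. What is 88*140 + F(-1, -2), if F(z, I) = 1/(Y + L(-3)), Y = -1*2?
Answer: 73919/6 ≈ 12320.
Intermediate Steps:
Y = -2
F(z, I) = -⅙ (F(z, I) = 1/(-2 - 4) = 1/(-6) = -⅙)
88*140 + F(-1, -2) = 88*140 - ⅙ = 12320 - ⅙ = 73919/6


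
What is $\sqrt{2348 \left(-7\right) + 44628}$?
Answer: $4 \sqrt{1762} \approx 167.9$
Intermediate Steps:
$\sqrt{2348 \left(-7\right) + 44628} = \sqrt{-16436 + 44628} = \sqrt{28192} = 4 \sqrt{1762}$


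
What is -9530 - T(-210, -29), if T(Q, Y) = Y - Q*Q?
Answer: 34599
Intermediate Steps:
T(Q, Y) = Y - Q²
-9530 - T(-210, -29) = -9530 - (-29 - 1*(-210)²) = -9530 - (-29 - 1*44100) = -9530 - (-29 - 44100) = -9530 - 1*(-44129) = -9530 + 44129 = 34599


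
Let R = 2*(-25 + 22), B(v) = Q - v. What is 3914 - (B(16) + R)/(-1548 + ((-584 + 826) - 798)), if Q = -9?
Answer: 8235025/2104 ≈ 3914.0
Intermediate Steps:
B(v) = -9 - v
R = -6 (R = 2*(-3) = -6)
3914 - (B(16) + R)/(-1548 + ((-584 + 826) - 798)) = 3914 - ((-9 - 1*16) - 6)/(-1548 + ((-584 + 826) - 798)) = 3914 - ((-9 - 16) - 6)/(-1548 + (242 - 798)) = 3914 - (-25 - 6)/(-1548 - 556) = 3914 - (-31)/(-2104) = 3914 - (-31)*(-1)/2104 = 3914 - 1*31/2104 = 3914 - 31/2104 = 8235025/2104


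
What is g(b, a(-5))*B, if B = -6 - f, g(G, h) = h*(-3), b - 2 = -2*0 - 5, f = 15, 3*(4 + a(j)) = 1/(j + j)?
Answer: -2541/10 ≈ -254.10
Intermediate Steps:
a(j) = -4 + 1/(6*j) (a(j) = -4 + 1/(3*(j + j)) = -4 + 1/(3*((2*j))) = -4 + (1/(2*j))/3 = -4 + 1/(6*j))
b = -3 (b = 2 + (-2*0 - 5) = 2 + (0 - 5) = 2 - 5 = -3)
g(G, h) = -3*h
B = -21 (B = -6 - 1*15 = -6 - 15 = -21)
g(b, a(-5))*B = -3*(-4 + (⅙)/(-5))*(-21) = -3*(-4 + (⅙)*(-⅕))*(-21) = -3*(-4 - 1/30)*(-21) = -3*(-121/30)*(-21) = (121/10)*(-21) = -2541/10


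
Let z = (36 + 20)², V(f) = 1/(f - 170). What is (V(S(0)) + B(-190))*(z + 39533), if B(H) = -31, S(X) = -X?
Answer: -224908299/170 ≈ -1.3230e+6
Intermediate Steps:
V(f) = 1/(-170 + f)
z = 3136 (z = 56² = 3136)
(V(S(0)) + B(-190))*(z + 39533) = (1/(-170 - 1*0) - 31)*(3136 + 39533) = (1/(-170 + 0) - 31)*42669 = (1/(-170) - 31)*42669 = (-1/170 - 31)*42669 = -5271/170*42669 = -224908299/170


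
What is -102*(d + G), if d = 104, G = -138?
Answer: 3468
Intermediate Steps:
-102*(d + G) = -102*(104 - 138) = -102*(-34) = 3468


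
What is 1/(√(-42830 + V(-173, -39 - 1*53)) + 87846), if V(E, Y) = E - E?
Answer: 43923/3858481273 - I*√42830/7716962546 ≈ 1.1383e-5 - 2.6818e-8*I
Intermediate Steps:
V(E, Y) = 0
1/(√(-42830 + V(-173, -39 - 1*53)) + 87846) = 1/(√(-42830 + 0) + 87846) = 1/(√(-42830) + 87846) = 1/(I*√42830 + 87846) = 1/(87846 + I*√42830)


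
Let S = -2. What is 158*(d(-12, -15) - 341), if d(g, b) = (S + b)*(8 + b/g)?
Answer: -157447/2 ≈ -78724.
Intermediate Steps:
d(g, b) = (-2 + b)*(8 + b/g)
158*(d(-12, -15) - 341) = 158*(((-15)² - 2*(-15) + 8*(-12)*(-2 - 15))/(-12) - 341) = 158*(-(225 + 30 + 8*(-12)*(-17))/12 - 341) = 158*(-(225 + 30 + 1632)/12 - 341) = 158*(-1/12*1887 - 341) = 158*(-629/4 - 341) = 158*(-1993/4) = -157447/2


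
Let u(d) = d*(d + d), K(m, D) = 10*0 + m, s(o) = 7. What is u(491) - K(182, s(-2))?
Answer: 481980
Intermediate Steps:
K(m, D) = m (K(m, D) = 0 + m = m)
u(d) = 2*d² (u(d) = d*(2*d) = 2*d²)
u(491) - K(182, s(-2)) = 2*491² - 1*182 = 2*241081 - 182 = 482162 - 182 = 481980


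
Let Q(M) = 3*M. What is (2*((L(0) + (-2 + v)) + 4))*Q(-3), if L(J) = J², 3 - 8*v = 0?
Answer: -171/4 ≈ -42.750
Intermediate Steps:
v = 3/8 (v = 3/8 - ⅛*0 = 3/8 + 0 = 3/8 ≈ 0.37500)
(2*((L(0) + (-2 + v)) + 4))*Q(-3) = (2*((0² + (-2 + 3/8)) + 4))*(3*(-3)) = (2*((0 - 13/8) + 4))*(-9) = (2*(-13/8 + 4))*(-9) = (2*(19/8))*(-9) = (19/4)*(-9) = -171/4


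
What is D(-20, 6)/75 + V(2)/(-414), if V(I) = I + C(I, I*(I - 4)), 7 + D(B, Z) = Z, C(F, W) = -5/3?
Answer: -439/31050 ≈ -0.014138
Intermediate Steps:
C(F, W) = -5/3 (C(F, W) = -5*⅓ = -5/3)
D(B, Z) = -7 + Z
V(I) = -5/3 + I (V(I) = I - 5/3 = -5/3 + I)
D(-20, 6)/75 + V(2)/(-414) = (-7 + 6)/75 + (-5/3 + 2)/(-414) = -1*1/75 + (⅓)*(-1/414) = -1/75 - 1/1242 = -439/31050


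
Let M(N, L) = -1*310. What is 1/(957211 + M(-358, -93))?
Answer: 1/956901 ≈ 1.0450e-6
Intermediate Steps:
M(N, L) = -310
1/(957211 + M(-358, -93)) = 1/(957211 - 310) = 1/956901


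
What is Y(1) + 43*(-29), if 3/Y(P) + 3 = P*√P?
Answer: -2497/2 ≈ -1248.5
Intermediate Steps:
Y(P) = 3/(-3 + P^(3/2)) (Y(P) = 3/(-3 + P*√P) = 3/(-3 + P^(3/2)))
Y(1) + 43*(-29) = 3/(-3 + 1^(3/2)) + 43*(-29) = 3/(-3 + 1) - 1247 = 3/(-2) - 1247 = 3*(-½) - 1247 = -3/2 - 1247 = -2497/2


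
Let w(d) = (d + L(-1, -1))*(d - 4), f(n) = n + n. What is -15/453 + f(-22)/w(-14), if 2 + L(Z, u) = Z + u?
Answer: -2066/12231 ≈ -0.16892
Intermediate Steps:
f(n) = 2*n
L(Z, u) = -2 + Z + u (L(Z, u) = -2 + (Z + u) = -2 + Z + u)
w(d) = (-4 + d)² (w(d) = (d + (-2 - 1 - 1))*(d - 4) = (d - 4)*(-4 + d) = (-4 + d)*(-4 + d) = (-4 + d)²)
-15/453 + f(-22)/w(-14) = -15/453 + (2*(-22))/(16 + (-14)² - 8*(-14)) = -15*1/453 - 44/(16 + 196 + 112) = -5/151 - 44/324 = -5/151 - 44*1/324 = -5/151 - 11/81 = -2066/12231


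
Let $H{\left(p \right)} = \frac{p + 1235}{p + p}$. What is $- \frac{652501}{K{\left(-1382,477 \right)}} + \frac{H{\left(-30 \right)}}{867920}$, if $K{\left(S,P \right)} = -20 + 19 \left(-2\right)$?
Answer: $\frac{3397912000531}{302036160} \approx 11250.0$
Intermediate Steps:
$K{\left(S,P \right)} = -58$ ($K{\left(S,P \right)} = -20 - 38 = -58$)
$H{\left(p \right)} = \frac{1235 + p}{2 p}$
$- \frac{652501}{K{\left(-1382,477 \right)}} + \frac{H{\left(-30 \right)}}{867920} = - \frac{652501}{-58} + \frac{\frac{1}{2} \frac{1}{-30} \left(1235 - 30\right)}{867920} = \left(-652501\right) \left(- \frac{1}{58}\right) + \frac{1}{2} \left(- \frac{1}{30}\right) 1205 \cdot \frac{1}{867920} = \frac{652501}{58} - \frac{241}{10415040} = \frac{3397912000531}{302036160}$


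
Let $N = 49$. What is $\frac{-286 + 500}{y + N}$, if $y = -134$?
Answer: $- \frac{214}{85} \approx -2.5176$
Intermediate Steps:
$\frac{-286 + 500}{y + N} = \frac{-286 + 500}{-134 + 49} = \frac{214}{-85} = 214 \left(- \frac{1}{85}\right) = - \frac{214}{85}$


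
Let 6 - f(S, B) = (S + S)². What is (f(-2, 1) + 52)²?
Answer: 1764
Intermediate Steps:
f(S, B) = 6 - 4*S² (f(S, B) = 6 - (S + S)² = 6 - (2*S)² = 6 - 4*S²)
(f(-2, 1) + 52)² = ((6 - 4*(-2)²) + 52)² = ((6 - 4*4) + 52)² = ((6 - 16) + 52)² = (-10 + 52)² = 42² = 1764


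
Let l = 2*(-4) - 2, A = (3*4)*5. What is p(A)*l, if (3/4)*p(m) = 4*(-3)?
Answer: 160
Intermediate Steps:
A = 60 (A = 12*5 = 60)
p(m) = -16 (p(m) = 4*(4*(-3))/3 = (4/3)*(-12) = -16)
l = -10 (l = -8 - 2 = -10)
p(A)*l = -16*(-10) = 160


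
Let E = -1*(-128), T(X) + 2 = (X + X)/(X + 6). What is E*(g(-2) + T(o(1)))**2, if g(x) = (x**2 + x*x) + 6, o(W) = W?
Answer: 946688/49 ≈ 19320.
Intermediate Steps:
g(x) = 6 + 2*x**2 (g(x) = (x**2 + x**2) + 6 = 2*x**2 + 6 = 6 + 2*x**2)
T(X) = -2 + 2*X/(6 + X) (T(X) = -2 + (X + X)/(X + 6) = -2 + (2*X)/(6 + X) = -2 + 2*X/(6 + X))
E = 128
E*(g(-2) + T(o(1)))**2 = 128*((6 + 2*(-2)**2) - 12/(6 + 1))**2 = 128*((6 + 2*4) - 12/7)**2 = 128*((6 + 8) - 12*1/7)**2 = 128*(14 - 12/7)**2 = 128*(86/7)**2 = 128*(7396/49) = 946688/49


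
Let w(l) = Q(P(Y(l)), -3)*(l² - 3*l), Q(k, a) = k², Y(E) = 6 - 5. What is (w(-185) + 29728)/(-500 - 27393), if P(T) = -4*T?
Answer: -586208/27893 ≈ -21.016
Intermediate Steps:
Y(E) = 1
w(l) = -48*l + 16*l² (w(l) = (-4*1)²*(l² - 3*l) = (-4)²*(l² - 3*l) = 16*(l² - 3*l) = -48*l + 16*l²)
(w(-185) + 29728)/(-500 - 27393) = (16*(-185)*(-3 - 185) + 29728)/(-500 - 27393) = (16*(-185)*(-188) + 29728)/(-27893) = (556480 + 29728)*(-1/27893) = 586208*(-1/27893) = -586208/27893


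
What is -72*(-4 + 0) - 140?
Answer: 148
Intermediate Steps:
-72*(-4 + 0) - 140 = -72*(-4) - 140 = 288 - 140 = 148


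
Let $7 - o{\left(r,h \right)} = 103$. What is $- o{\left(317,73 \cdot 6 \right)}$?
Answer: $96$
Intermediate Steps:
$o{\left(r,h \right)} = -96$ ($o{\left(r,h \right)} = 7 - 103 = -96$)
$- o{\left(317,73 \cdot 6 \right)} = \left(-1\right) \left(-96\right) = 96$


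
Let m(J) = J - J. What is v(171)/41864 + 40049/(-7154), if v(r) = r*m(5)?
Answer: -40049/7154 ≈ -5.5981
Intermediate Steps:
m(J) = 0
v(r) = 0 (v(r) = r*0 = 0)
v(171)/41864 + 40049/(-7154) = 0/41864 + 40049/(-7154) = 0*(1/41864) + 40049*(-1/7154) = 0 - 40049/7154 = -40049/7154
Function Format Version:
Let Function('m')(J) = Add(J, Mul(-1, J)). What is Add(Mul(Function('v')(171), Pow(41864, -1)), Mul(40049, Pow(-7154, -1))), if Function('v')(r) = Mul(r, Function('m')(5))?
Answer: Rational(-40049, 7154) ≈ -5.5981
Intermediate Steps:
Function('m')(J) = 0
Function('v')(r) = 0 (Function('v')(r) = Mul(r, 0) = 0)
Add(Mul(Function('v')(171), Pow(41864, -1)), Mul(40049, Pow(-7154, -1))) = Add(Mul(0, Pow(41864, -1)), Mul(40049, Pow(-7154, -1))) = Add(Mul(0, Rational(1, 41864)), Mul(40049, Rational(-1, 7154))) = Add(0, Rational(-40049, 7154)) = Rational(-40049, 7154)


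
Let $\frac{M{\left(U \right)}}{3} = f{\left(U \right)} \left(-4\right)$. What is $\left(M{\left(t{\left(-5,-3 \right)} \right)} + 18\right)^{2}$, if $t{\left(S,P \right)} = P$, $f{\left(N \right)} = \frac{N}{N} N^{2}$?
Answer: $8100$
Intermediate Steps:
$f{\left(N \right)} = N^{2}$ ($f{\left(N \right)} = 1 N^{2} = N^{2}$)
$M{\left(U \right)} = - 12 U^{2}$ ($M{\left(U \right)} = 3 U^{2} \left(-4\right) = 3 \left(- 4 U^{2}\right) = - 12 U^{2}$)
$\left(M{\left(t{\left(-5,-3 \right)} \right)} + 18\right)^{2} = \left(- 12 \left(-3\right)^{2} + 18\right)^{2} = \left(\left(-12\right) 9 + 18\right)^{2} = \left(-108 + 18\right)^{2} = \left(-90\right)^{2} = 8100$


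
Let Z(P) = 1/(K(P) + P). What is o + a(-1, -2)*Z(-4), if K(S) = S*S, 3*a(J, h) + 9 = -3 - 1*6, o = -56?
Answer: -113/2 ≈ -56.500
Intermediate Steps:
a(J, h) = -6 (a(J, h) = -3 + (-3 - 1*6)/3 = -3 + (-3 - 6)/3 = -3 + (⅓)*(-9) = -3 - 3 = -6)
K(S) = S²
Z(P) = 1/(P + P²) (Z(P) = 1/(P² + P) = 1/(P + P²))
o + a(-1, -2)*Z(-4) = -56 - 6/((-4)*(1 - 4)) = -56 - (-3)/(2*(-3)) = -56 - (-3)*(-1)/(2*3) = -56 - 6*1/12 = -56 - ½ = -113/2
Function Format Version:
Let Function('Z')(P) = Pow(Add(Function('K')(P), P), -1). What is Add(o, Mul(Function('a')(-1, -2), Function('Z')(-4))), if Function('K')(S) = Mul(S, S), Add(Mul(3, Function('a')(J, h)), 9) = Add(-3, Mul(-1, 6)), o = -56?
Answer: Rational(-113, 2) ≈ -56.500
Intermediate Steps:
Function('a')(J, h) = -6 (Function('a')(J, h) = Add(-3, Mul(Rational(1, 3), Add(-3, Mul(-1, 6)))) = Add(-3, Mul(Rational(1, 3), Add(-3, -6))) = Add(-3, Mul(Rational(1, 3), -9)) = Add(-3, -3) = -6)
Function('K')(S) = Pow(S, 2)
Function('Z')(P) = Pow(Add(P, Pow(P, 2)), -1) (Function('Z')(P) = Pow(Add(Pow(P, 2), P), -1) = Pow(Add(P, Pow(P, 2)), -1))
Add(o, Mul(Function('a')(-1, -2), Function('Z')(-4))) = Add(-56, Mul(-6, Mul(Pow(-4, -1), Pow(Add(1, -4), -1)))) = Add(-56, Mul(-6, Mul(Rational(-1, 4), Pow(-3, -1)))) = Add(-56, Mul(-6, Mul(Rational(-1, 4), Rational(-1, 3)))) = Add(-56, Mul(-6, Rational(1, 12))) = Add(-56, Rational(-1, 2)) = Rational(-113, 2)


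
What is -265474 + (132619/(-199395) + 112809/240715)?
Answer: -82206855158816/309660435 ≈ -2.6547e+5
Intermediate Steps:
-265474 + (132619/(-199395) + 112809/240715) = -265474 + (132619*(-1/199395) + 112809*(1/240715)) = -265474 + (-132619/199395 + 3639/7765) = -265474 - 60837626/309660435 = -82206855158816/309660435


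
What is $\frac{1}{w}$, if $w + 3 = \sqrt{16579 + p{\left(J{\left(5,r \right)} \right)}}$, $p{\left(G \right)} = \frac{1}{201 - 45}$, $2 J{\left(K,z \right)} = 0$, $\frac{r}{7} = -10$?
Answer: $\frac{468}{2584921} + \frac{10 \sqrt{4034667}}{2584921} \approx 0.0079517$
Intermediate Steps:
$r = -70$ ($r = 7 \left(-10\right) = -70$)
$J{\left(K,z \right)} = 0$ ($J{\left(K,z \right)} = \frac{1}{2} \cdot 0 = 0$)
$p{\left(G \right)} = \frac{1}{156}$
$w = -3 + \frac{5 \sqrt{4034667}}{78}$ ($w = -3 + \sqrt{16579 + \frac{1}{156}} = -3 + \sqrt{\frac{2586325}{156}} = -3 + \frac{5 \sqrt{4034667}}{78} \approx 125.76$)
$\frac{1}{w} = \frac{1}{-3 + \frac{5 \sqrt{4034667}}{78}}$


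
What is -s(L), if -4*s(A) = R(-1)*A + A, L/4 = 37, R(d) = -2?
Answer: -37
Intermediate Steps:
L = 148 (L = 4*37 = 148)
s(A) = A/4 (s(A) = -(-2*A + A)/4 = -(-1)*A/4 = A/4)
-s(L) = -148/4 = -1*37 = -37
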